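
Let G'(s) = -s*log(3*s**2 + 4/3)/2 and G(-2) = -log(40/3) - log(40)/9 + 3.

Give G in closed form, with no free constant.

G(s) = -s**2*log(3*s**2 + 4/3)/4 + s**2/4 - log(9*s**2 + 4)/9 + 2

Any candidate G(s) must reproduce the stated G'(s) exactly.
A general antiderivative is -s**2*log(3*s**2 + 4/3)/4 + s**2/4 - log(9*s**2 + 4)/9 + C.
The condition gives C = -log(40/3) - log(40)/9 + 3 - (-log(40/3) - log(40)/9 + 1) = 2.
So G(s) = -s**2*log(3*s**2 + 4/3)/4 + s**2/4 - log(9*s**2 + 4)/9 + 2.
Check: d/ds[-s**2*log(3*s**2 + 4/3)/4 + s**2/4 - log(9*s**2 + 4)/9 + 2] = -s*log(3*s**2 + 4/3)/2 = G'(s).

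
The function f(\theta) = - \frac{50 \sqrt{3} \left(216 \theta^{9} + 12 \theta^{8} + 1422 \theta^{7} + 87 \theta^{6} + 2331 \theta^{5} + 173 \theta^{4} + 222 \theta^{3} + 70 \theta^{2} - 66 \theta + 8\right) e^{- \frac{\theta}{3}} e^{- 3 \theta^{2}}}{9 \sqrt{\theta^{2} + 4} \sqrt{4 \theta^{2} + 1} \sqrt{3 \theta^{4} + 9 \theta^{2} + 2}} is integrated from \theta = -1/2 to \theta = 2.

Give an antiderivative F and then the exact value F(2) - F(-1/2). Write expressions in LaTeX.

Antiderivative: F(\theta) = \frac{50 \sqrt{3} \sqrt{\theta^{2} + 4} \sqrt{4 \theta^{2} + 1} \sqrt{3 \theta^{4} + 9 \theta^{2} + 2} e^{- 3 \theta^{2} - \frac{\theta}{3}}}{3}; value = - \frac{25 \sqrt{7242}}{12 e^{\frac{7}{12}}} + \frac{200 \sqrt{2193}}{3 e^{\frac{38}{3}}}

Whatever form F(\theta) takes, F'(\theta) = f(\theta) is non-negotiable.
F(\theta) = \frac{50 \sqrt{3} \sqrt{\theta^{2} + 4} \sqrt{4 \theta^{2} + 1} \sqrt{3 \theta^{4} + 9 \theta^{2} + 2} e^{- 3 \theta^{2} - \frac{\theta}{3}}}{3} is an antiderivative of f.
Check: d/d\theta[\frac{50 \sqrt{3} \sqrt{\theta^{2} + 4} \sqrt{4 \theta^{2} + 1} \sqrt{3 \theta^{4} + 9 \theta^{2} + 2} e^{- 3 \theta^{2} - \frac{\theta}{3}}}{3}] = \frac{\left(- 10800 \sqrt{3} \theta^{9} - 600 \sqrt{3} \theta^{8} - 71100 \sqrt{3} \theta^{7} - 4350 \sqrt{3} \theta^{6} - 116550 \sqrt{3} \theta^{5} - 8650 \sqrt{3} \theta^{4} - 11100 \sqrt{3} \theta^{3} - 3500 \sqrt{3} \theta^{2} + 3300 \sqrt{3} \theta - 400 \sqrt{3}\right) e^{- \frac{\theta}{3}} e^{- 3 \theta^{2}}}{9 \sqrt{\theta^{2} + 4} \sqrt{4 \theta^{2} + 1} \sqrt{3 \theta^{4} + 9 \theta^{2} + 2}}, which equals f(\theta).
F(2) = \frac{200 \sqrt{2193}}{3 e^{\frac{38}{3}}}; F(-1/2) = \frac{25 \sqrt{7242}}{12 e^{\frac{7}{12}}}.
Integral = F(2) - F(-1/2) = - \frac{25 \sqrt{7242}}{12 e^{\frac{7}{12}}} + \frac{200 \sqrt{2193}}{3 e^{\frac{38}{3}}}.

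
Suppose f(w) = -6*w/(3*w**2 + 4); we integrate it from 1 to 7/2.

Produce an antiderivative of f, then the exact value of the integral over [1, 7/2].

The substitution u = w**2 + 4/3 works: f is exactly (dF/du)*(du/dw) for that inner function.
F(w) = -log(w**2 + 4/3) is an antiderivative of f.
Check: d/dw[-log(w**2 + 4/3)] = -6*w/(3*w**2 + 4) = f(w).
F(7/2) = -log(163/12); F(1) = -log(7/3).
Integral = F(7/2) - F(1) = -log(163/12) + log(7/3).

Antiderivative: F(w) = -log(w**2 + 4/3); value = -log(163/12) + log(7/3)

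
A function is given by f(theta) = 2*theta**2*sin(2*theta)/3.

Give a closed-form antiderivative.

Any candidate F(theta) must reproduce f(theta) exactly when differentiated.
Check: d/dtheta[-theta**2*cos(2*theta)/3 + theta*sin(2*theta)/3 + cos(2*theta)/6] = 2*theta**2*sin(2*theta)/3 = f(theta).

An antiderivative is F(theta) = -theta**2*cos(2*theta)/3 + theta*sin(2*theta)/3 + cos(2*theta)/6.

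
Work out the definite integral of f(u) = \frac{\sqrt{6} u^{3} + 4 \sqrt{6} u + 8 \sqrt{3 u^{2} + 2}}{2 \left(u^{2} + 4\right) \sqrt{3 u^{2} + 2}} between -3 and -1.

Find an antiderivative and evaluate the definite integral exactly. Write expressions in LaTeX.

For F(u) to be correct the identity F'(u) - f(u) = 0 must hold.
F(u) = \frac{\sqrt{2 u^{2} + \frac{4}{3}}}{2} + 2 \operatorname{atan}{\left(\frac{u}{2} \right)} is an antiderivative of f.
Check: d/du[\frac{\sqrt{2 u^{2} + \frac{4}{3}}}{2} + 2 \operatorname{atan}{\left(\frac{u}{2} \right)}] = \frac{\sqrt{6} u^{3} + 4 \sqrt{6} u + 8 \sqrt{3 u^{2} + 2}}{2 u^{2} \sqrt{3 u^{2} + 2} + 8 \sqrt{3 u^{2} + 2}}, which equals f(u).
F(-1) = - 2 \operatorname{atan}{\left(\frac{1}{2} \right)} + \frac{\sqrt{30}}{6}; F(-3) = - 2 \operatorname{atan}{\left(\frac{3}{2} \right)} + \frac{\sqrt{174}}{6}.
Integral = F(-1) - F(-3) = - \frac{\sqrt{174}}{6} - 2 \operatorname{atan}{\left(\frac{1}{2} \right)} + \frac{\sqrt{30}}{6} + 2 \operatorname{atan}{\left(\frac{3}{2} \right)}.

Antiderivative: F(u) = \frac{\sqrt{2 u^{2} + \frac{4}{3}}}{2} + 2 \operatorname{atan}{\left(\frac{u}{2} \right)}; value = - \frac{\sqrt{174}}{6} - 2 \operatorname{atan}{\left(\frac{1}{2} \right)} + \frac{\sqrt{30}}{6} + 2 \operatorname{atan}{\left(\frac{3}{2} \right)}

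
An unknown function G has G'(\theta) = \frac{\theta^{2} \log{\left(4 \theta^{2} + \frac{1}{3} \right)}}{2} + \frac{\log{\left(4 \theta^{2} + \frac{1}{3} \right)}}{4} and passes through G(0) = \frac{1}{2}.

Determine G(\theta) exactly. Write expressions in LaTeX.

The integrand splits into summands that can be handled one at a time.
A general antiderivative is - \frac{\theta^{3}}{9} - \frac{17 \theta}{36} + \left(\frac{\theta^{3}}{6} + \frac{\theta}{4}\right) \log{\left(4 \theta^{2} + \frac{1}{3} \right)} + \frac{17 \sqrt{3} \operatorname{atan}{\left(2 \sqrt{3} \theta \right)}}{216} + C.
The condition gives C = \frac{1}{2} - (0) = \frac{1}{2}.
So G(\theta) = \frac{\theta^{3} \log{\left(4 \theta^{2} + \frac{1}{3} \right)}}{6} - \frac{\theta^{3}}{9} + \frac{\theta \log{\left(4 \theta^{2} + \frac{1}{3} \right)}}{4} - \frac{17 \theta}{36} + \frac{17 \sqrt{3} \operatorname{atan}{\left(2 \sqrt{3} \theta \right)}}{216} + \frac{1}{2}.
Check: d/d\theta[\frac{\theta^{3} \log{\left(4 \theta^{2} + \frac{1}{3} \right)}}{6} - \frac{\theta^{3}}{9} + \frac{\theta \log{\left(4 \theta^{2} + \frac{1}{3} \right)}}{4} - \frac{17 \theta}{36} + \frac{17 \sqrt{3} \operatorname{atan}{\left(2 \sqrt{3} \theta \right)}}{216} + \frac{1}{2}] = \frac{\theta^{2} \log{\left(4 \theta^{2} + \frac{1}{3} \right)}}{2} + \frac{\log{\left(4 \theta^{2} + \frac{1}{3} \right)}}{4} = G'(\theta).

G(\theta) = \frac{\theta^{3} \log{\left(4 \theta^{2} + \frac{1}{3} \right)}}{6} - \frac{\theta^{3}}{9} + \frac{\theta \log{\left(4 \theta^{2} + \frac{1}{3} \right)}}{4} - \frac{17 \theta}{36} + \frac{17 \sqrt{3} \operatorname{atan}{\left(2 \sqrt{3} \theta \right)}}{216} + \frac{1}{2}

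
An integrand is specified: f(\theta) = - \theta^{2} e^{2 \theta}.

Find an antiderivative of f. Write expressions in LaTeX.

f has the shape u'v + uv' for u = - \frac{\theta^{2}}{2} + \frac{\theta}{2} - \frac{1}{4} and v = e^{2 \theta} — it is the derivative of the product u*v.
Check: d/d\theta[- \frac{\theta^{2} e^{2 \theta}}{2} + \frac{\theta e^{2 \theta}}{2} - \frac{e^{2 \theta}}{4}] = - \theta^{2} e^{2 \theta} = f(\theta).

An antiderivative is F(\theta) = - \frac{\theta^{2} e^{2 \theta}}{2} + \frac{\theta e^{2 \theta}}{2} - \frac{e^{2 \theta}}{4}.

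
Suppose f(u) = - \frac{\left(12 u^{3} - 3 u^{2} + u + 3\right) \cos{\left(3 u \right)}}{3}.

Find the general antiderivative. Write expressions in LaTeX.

F(u) = - \frac{4 u^{3} \sin{\left(3 u \right)}}{3} + \frac{u^{2} \sin{\left(3 u \right)}}{3} - \frac{4 u^{2} \cos{\left(3 u \right)}}{3} + \frac{7 u \sin{\left(3 u \right)}}{9} + \frac{2 u \cos{\left(3 u \right)}}{9} - \frac{11 \sin{\left(3 u \right)}}{27} + \frac{7 \cos{\left(3 u \right)}}{27} + C

For F(u) to be correct the identity F'(u) - f(u) = 0 must hold.
Check: d/du[- \frac{4 u^{3} \sin{\left(3 u \right)}}{3} + \frac{u^{2} \sin{\left(3 u \right)}}{3} - \frac{4 u^{2} \cos{\left(3 u \right)}}{3} + \frac{7 u \sin{\left(3 u \right)}}{9} + \frac{2 u \cos{\left(3 u \right)}}{9} - \frac{11 \sin{\left(3 u \right)}}{27} + \frac{7 \cos{\left(3 u \right)}}{27}] = - 4 u^{3} \cos{\left(3 u \right)} + u^{2} \cos{\left(3 u \right)} - \frac{u \cos{\left(3 u \right)}}{3} - \cos{\left(3 u \right)}, which equals f(u).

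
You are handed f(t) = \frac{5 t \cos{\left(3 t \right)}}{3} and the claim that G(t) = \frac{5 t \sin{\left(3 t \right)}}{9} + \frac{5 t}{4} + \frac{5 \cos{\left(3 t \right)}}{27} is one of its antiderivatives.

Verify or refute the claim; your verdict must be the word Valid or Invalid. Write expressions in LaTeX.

Invalid: d/dt[G] - f = \frac{5}{4}, which is not 0.

d/dt[G] = \frac{5 t \cos{\left(3 t \right)}}{3} + \frac{5}{4}
d/dt[G] - f(t) = \frac{5}{4} != 0.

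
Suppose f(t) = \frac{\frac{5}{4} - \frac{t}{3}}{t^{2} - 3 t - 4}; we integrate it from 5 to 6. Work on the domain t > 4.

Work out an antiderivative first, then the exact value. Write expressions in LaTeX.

The denominator factors as 12 \left(t - 4\right) \left(t + 1\right); partial fractions split f into directly integrable pieces: - \frac{19}{60 \left(t + 1\right)} - \frac{1}{60 \left(t - 4\right)}.
F(t) = - \frac{\log{\left(t - 4 \right)}}{60} - \frac{19 \log{\left(t + 1 \right)}}{60} is an antiderivative of f.
Check: d/dt[- \frac{\log{\left(t - 4 \right)}}{60} - \frac{19 \log{\left(t + 1 \right)}}{60}] = \frac{15 - 4 t}{12 t^{2} - 36 t - 48}, which equals f(t).
F(6) = - \frac{19 \log{\left(7 \right)}}{60} - \frac{\log{\left(2 \right)}}{60}; F(5) = - \frac{19 \log{\left(6 \right)}}{60}.
Integral = F(6) - F(5) = - \frac{19 \log{\left(7 \right)}}{60} - \frac{\log{\left(2 \right)}}{60} + \frac{19 \log{\left(6 \right)}}{60}.

Antiderivative: F(t) = - \frac{\log{\left(t - 4 \right)}}{60} - \frac{19 \log{\left(t + 1 \right)}}{60}; value = - \frac{19 \log{\left(7 \right)}}{60} - \frac{\log{\left(2 \right)}}{60} + \frac{19 \log{\left(6 \right)}}{60}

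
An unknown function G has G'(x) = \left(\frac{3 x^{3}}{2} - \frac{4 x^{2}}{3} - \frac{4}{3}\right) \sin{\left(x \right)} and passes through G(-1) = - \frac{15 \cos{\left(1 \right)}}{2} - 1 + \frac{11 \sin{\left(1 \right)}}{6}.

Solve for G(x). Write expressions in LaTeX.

Any candidate G(x) must reproduce the stated G'(x) exactly.
A general antiderivative is - \frac{3 x^{3} \cos{\left(x \right)}}{2} + \frac{9 x^{2} \sin{\left(x \right)}}{2} + \frac{4 x^{2} \cos{\left(x \right)}}{3} - \frac{8 x \sin{\left(x \right)}}{3} + 9 x \cos{\left(x \right)} - 9 \sin{\left(x \right)} - \frac{4 \cos{\left(x \right)}}{3} + C.
The condition gives C = - \frac{15 \cos{\left(1 \right)}}{2} - 1 + \frac{11 \sin{\left(1 \right)}}{6} - (- \frac{15 \cos{\left(1 \right)}}{2} + \frac{11 \sin{\left(1 \right)}}{6}) = -1.
So G(x) = - \frac{3 x^{3} \cos{\left(x \right)}}{2} + \frac{9 x^{2} \sin{\left(x \right)}}{2} + \frac{4 x^{2} \cos{\left(x \right)}}{3} - \frac{8 x \sin{\left(x \right)}}{3} + 9 x \cos{\left(x \right)} - 9 \sin{\left(x \right)} - \frac{4 \cos{\left(x \right)}}{3} - 1.
Check: d/dx[- \frac{3 x^{3} \cos{\left(x \right)}}{2} + \frac{9 x^{2} \sin{\left(x \right)}}{2} + \frac{4 x^{2} \cos{\left(x \right)}}{3} - \frac{8 x \sin{\left(x \right)}}{3} + 9 x \cos{\left(x \right)} - 9 \sin{\left(x \right)} - \frac{4 \cos{\left(x \right)}}{3} - 1] = \frac{3 x^{3} \sin{\left(x \right)}}{2} - \frac{4 x^{2} \sin{\left(x \right)}}{3} - \frac{4 \sin{\left(x \right)}}{3}, which equals G'(x).

G(x) = - \frac{3 x^{3} \cos{\left(x \right)}}{2} + \frac{9 x^{2} \sin{\left(x \right)}}{2} + \frac{4 x^{2} \cos{\left(x \right)}}{3} - \frac{8 x \sin{\left(x \right)}}{3} + 9 x \cos{\left(x \right)} - 9 \sin{\left(x \right)} - \frac{4 \cos{\left(x \right)}}{3} - 1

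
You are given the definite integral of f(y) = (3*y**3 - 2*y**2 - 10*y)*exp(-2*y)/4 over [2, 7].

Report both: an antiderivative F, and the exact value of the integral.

Antiderivative: F(y) = (-12*y**3 - 10*y**2 + 30*y + 15)*exp(-2*y)/32; value = -4381*exp(-14)/32 + 61*exp(-4)/32

f has the shape u'v + uv' for u = -3*y**3/8 - 5*y**2/16 + 15*y/16 + 15/32 and v = exp(-2*y) — it is the derivative of the product u*v.
F(y) = (-12*y**3 - 10*y**2 + 30*y + 15)*exp(-2*y)/32 is an antiderivative of f.
Check: d/dy[(-12*y**3 - 10*y**2 + 30*y + 15)*exp(-2*y)/32] = (3*y**3 - 2*y**2 - 10*y)*exp(-2*y)/4 = f(y).
F(7) = -4381*exp(-14)/32; F(2) = -61*exp(-4)/32.
Integral = F(7) - F(2) = -4381*exp(-14)/32 + 61*exp(-4)/32.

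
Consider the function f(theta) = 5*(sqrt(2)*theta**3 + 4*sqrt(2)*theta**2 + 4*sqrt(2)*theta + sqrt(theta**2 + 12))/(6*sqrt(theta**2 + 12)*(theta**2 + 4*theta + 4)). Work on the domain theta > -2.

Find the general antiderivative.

Check any antiderivative F(theta) by computing F'(theta) and comparing it with f(theta).
Check: d/dtheta[5*(sqrt(2)*(theta + 2)*sqrt(theta**2 + 12) - 1)/(6*(theta + 2))] = (5*sqrt(2)*theta**3 + 20*sqrt(2)*theta**2 + 20*sqrt(2)*theta + 5*sqrt(theta**2 + 12))/(6*theta**2*sqrt(theta**2 + 12) + 24*theta*sqrt(theta**2 + 12) + 24*sqrt(theta**2 + 12)), which equals f(theta).

F(theta) = 5*(sqrt(2)*(theta + 2)*sqrt(theta**2 + 12) - 1)/(6*(theta + 2)) + C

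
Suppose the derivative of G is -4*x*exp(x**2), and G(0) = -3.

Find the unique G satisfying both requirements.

G(x) = -2*exp(x**2) - 1

Whatever form G(x) takes, its d/dx must return the stated G'(x).
A general antiderivative is -2*exp(x**2) + C.
The condition gives C = -3 - (-2) = -1.
So G(x) = -2*exp(x**2) - 1.
Check: d/dx[-2*exp(x**2) - 1] = -4*x*exp(x**2) = G'(x).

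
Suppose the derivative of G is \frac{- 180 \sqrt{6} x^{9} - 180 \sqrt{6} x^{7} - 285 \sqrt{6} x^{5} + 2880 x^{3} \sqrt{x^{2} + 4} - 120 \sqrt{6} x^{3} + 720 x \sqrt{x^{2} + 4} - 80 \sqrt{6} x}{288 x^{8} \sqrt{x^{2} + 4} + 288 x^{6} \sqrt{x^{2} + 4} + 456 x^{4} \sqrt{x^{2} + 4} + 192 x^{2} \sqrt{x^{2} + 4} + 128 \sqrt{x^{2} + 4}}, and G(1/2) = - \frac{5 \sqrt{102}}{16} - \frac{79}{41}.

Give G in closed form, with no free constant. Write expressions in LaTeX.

A first test for any G(x): its x-derivative must equal the given G'(x).
A general antiderivative is - \frac{5 \sqrt{\frac{3 x^{2}}{2} + 6}}{4} - \frac{5}{2 x^{4} + x^{2} + \frac{4}{3}} + C.
The condition gives C = - \frac{5 \sqrt{102}}{16} - \frac{79}{41} - (- \frac{5 \sqrt{102}}{16} - \frac{120}{41}) = 1.
So G(x) = - \frac{5 \sqrt{\frac{3 x^{2}}{2} + 6}}{4} + 1 - \frac{5}{2 x^{4} + x^{2} + \frac{4}{3}}.
Check: d/dx[- \frac{5 \sqrt{\frac{3 x^{2}}{2} + 6}}{4} + 1 - \frac{5}{2 x^{4} + x^{2} + \frac{4}{3}}] = \frac{- 180 \sqrt{6} x^{9} - 180 \sqrt{6} x^{7} - 285 \sqrt{6} x^{5} + 2880 x^{3} \sqrt{x^{2} + 4} - 120 \sqrt{6} x^{3} + 720 x \sqrt{x^{2} + 4} - 80 \sqrt{6} x}{288 x^{8} \sqrt{x^{2} + 4} + 288 x^{6} \sqrt{x^{2} + 4} + 456 x^{4} \sqrt{x^{2} + 4} + 192 x^{2} \sqrt{x^{2} + 4} + 128 \sqrt{x^{2} + 4}} = G'(x).

G(x) = - \frac{5 \sqrt{\frac{3 x^{2}}{2} + 6}}{4} + 1 - \frac{5}{2 x^{4} + x^{2} + \frac{4}{3}}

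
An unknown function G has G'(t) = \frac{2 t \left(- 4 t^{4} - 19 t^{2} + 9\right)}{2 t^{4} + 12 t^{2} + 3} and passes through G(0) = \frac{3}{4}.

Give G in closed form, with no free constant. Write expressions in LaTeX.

Any candidate G(t) must reproduce the stated G'(t) exactly.
A general antiderivative is - 2 t^{2} + \frac{5 \log{\left(\frac{2 t^{4}}{3} + 4 t^{2} + 1 \right)}}{4} - \frac{5}{4} + C.
The condition gives C = \frac{3}{4} - (- \frac{5}{4}) = 2.
So G(t) = - 2 t^{2} + \frac{5 \log{\left(\frac{2 t^{4}}{3} + 4 t^{2} + 1 \right)}}{4} + \frac{3}{4}.
Check: d/dt[- 2 t^{2} + \frac{5 \log{\left(\frac{2 t^{4}}{3} + 4 t^{2} + 1 \right)}}{4} + \frac{3}{4}] = \frac{- 8 t^{5} - 38 t^{3} + 18 t}{2 t^{4} + 12 t^{2} + 3}, which equals G'(t).

G(t) = - 2 t^{2} + \frac{5 \log{\left(\frac{2 t^{4}}{3} + 4 t^{2} + 1 \right)}}{4} + \frac{3}{4}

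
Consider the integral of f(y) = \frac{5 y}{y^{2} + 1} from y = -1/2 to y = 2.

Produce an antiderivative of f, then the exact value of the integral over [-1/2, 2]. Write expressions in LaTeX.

Antiderivative: F(y) = \frac{5 \log{\left(2 y^{2} + 2 \right)}}{2}; value = - \frac{5 \log{\left(\frac{5}{2} \right)}}{2} + \frac{5 \log{\left(10 \right)}}{2}

The substitution u = 2 y^{2} + 2 works: f is exactly (dF/du)*(du/dy) for that inner function.
F(y) = \frac{5 \log{\left(2 y^{2} + 2 \right)}}{2} is an antiderivative of f.
Check: d/dy[\frac{5 \log{\left(2 y^{2} + 2 \right)}}{2}] = \frac{5 y}{y^{2} + 1} = f(y).
F(2) = \frac{5 \log{\left(10 \right)}}{2}; F(-1/2) = \frac{5 \log{\left(\frac{5}{2} \right)}}{2}.
Integral = F(2) - F(-1/2) = - \frac{5 \log{\left(\frac{5}{2} \right)}}{2} + \frac{5 \log{\left(10 \right)}}{2}.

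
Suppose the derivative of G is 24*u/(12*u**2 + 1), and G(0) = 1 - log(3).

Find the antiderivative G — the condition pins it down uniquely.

G(u) = log(4*u**2 + 1/3) + 1

G'(u) matches the chain-rule pattern g'(h)*h' with inner function h(u) = 4*u**2 + 1/3; substituting w = h(u) collapses the integral.
A general antiderivative is log(4*u**2 + 1/3) + C.
The condition gives C = 1 - log(3) - (-log(3)) = 1.
So G(u) = log(4*u**2 + 1/3) + 1.
Check: d/du[log(4*u**2 + 1/3) + 1] = 24*u/(12*u**2 + 1) = G'(u).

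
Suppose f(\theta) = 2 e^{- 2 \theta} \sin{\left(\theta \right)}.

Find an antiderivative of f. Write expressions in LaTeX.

An antiderivative is F(\theta) = - \frac{2 \left(2 \sin{\left(\theta \right)} + \cos{\left(\theta \right)}\right) e^{- 2 \theta}}{5}.

Check any antiderivative F(\theta) by computing F'(\theta) and comparing it with f(\theta).
Check: d/d\theta[- \frac{2 \left(2 \sin{\left(\theta \right)} + \cos{\left(\theta \right)}\right) e^{- 2 \theta}}{5}] = 2 e^{- 2 \theta} \sin{\left(\theta \right)} = f(\theta).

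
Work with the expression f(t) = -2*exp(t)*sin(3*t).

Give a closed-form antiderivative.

Check any antiderivative F(t) by computing F'(t) and comparing it with f(t).
Check: d/dt[-exp(t)*sin(3*t)/5 + 3*exp(t)*cos(3*t)/5] = -2*exp(t)*sin(3*t) = f(t).

An antiderivative is F(t) = -exp(t)*sin(3*t)/5 + 3*exp(t)*cos(3*t)/5.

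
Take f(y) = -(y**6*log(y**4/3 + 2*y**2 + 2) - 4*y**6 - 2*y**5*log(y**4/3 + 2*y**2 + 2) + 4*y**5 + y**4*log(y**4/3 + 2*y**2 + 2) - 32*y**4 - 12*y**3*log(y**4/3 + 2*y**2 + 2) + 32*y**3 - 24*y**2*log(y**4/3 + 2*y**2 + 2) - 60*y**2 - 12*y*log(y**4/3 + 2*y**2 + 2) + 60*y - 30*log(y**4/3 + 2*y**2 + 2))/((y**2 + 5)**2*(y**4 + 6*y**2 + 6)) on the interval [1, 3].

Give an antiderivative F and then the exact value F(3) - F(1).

Antiderivative: F(y) = (y - 1)*log(y**4/3 + 2*y**2 + 2)/(y**2 + 5); value = log(47)/7

Any candidate F(y) must reproduce f(y) exactly when differentiated.
F(y) = (y - 1)*log(y**4/3 + 2*y**2 + 2)/(y**2 + 5) is an antiderivative of f.
Check: d/dy[(y - 1)*log(y**4/3 + 2*y**2 + 2)/(y**2 + 5)] = (-y**6*log(y**4/3 + 2*y**2 + 2) + 4*y**6 + 2*y**5*log(y**4/3 + 2*y**2 + 2) - 4*y**5 - y**4*log(y**4/3 + 2*y**2 + 2) + 32*y**4 + 12*y**3*log(y**4/3 + 2*y**2 + 2) - 32*y**3 + 24*y**2*log(y**4/3 + 2*y**2 + 2) + 60*y**2 + 12*y*log(y**4/3 + 2*y**2 + 2) - 60*y + 30*log(y**4/3 + 2*y**2 + 2))/(y**8 + 16*y**6 + 91*y**4 + 210*y**2 + 150), which equals f(y).
F(3) = log(47)/7; F(1) = 0.
Integral = F(3) - F(1) = log(47)/7.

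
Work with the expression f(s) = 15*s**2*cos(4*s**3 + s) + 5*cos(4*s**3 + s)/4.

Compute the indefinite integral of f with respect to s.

F(s) = 5*sin(4*s**3 + s)/4 + C

f matches the chain-rule pattern g'(h)*h' with inner function h(s) = 4*s**3 + s; substituting u = h(s) collapses the integral.
Check: d/ds[5*sin(4*s**3 + s)/4] = 15*s**2*cos(4*s**3 + s) + 5*cos(4*s**3 + s)/4 = f(s).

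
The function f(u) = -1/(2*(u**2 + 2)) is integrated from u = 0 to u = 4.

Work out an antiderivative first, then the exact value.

Antiderivative: F(u) = -sqrt(2)*atan(sqrt(2)*u/2)/4; value = -sqrt(2)*atan(2*sqrt(2))/4

Recover f(u) by differentiating a candidate F(u); any mismatch rules it out.
F(u) = -sqrt(2)*atan(sqrt(2)*u/2)/4 is an antiderivative of f.
Check: d/du[-sqrt(2)*atan(sqrt(2)*u/2)/4] = -1/(2*u**2 + 4), which equals f(u).
F(4) = -sqrt(2)*atan(2*sqrt(2))/4; F(0) = 0.
Integral = F(4) - F(0) = -sqrt(2)*atan(2*sqrt(2))/4.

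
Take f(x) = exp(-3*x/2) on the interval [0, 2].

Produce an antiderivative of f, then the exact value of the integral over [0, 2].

An antiderivative F(x) passes only if d/dx[F] lands on f(x) exactly.
F(x) = -2*exp(-3*x/2)/3 is an antiderivative of f.
Check: d/dx[-2*exp(-3*x/2)/3] = exp(-3*x/2) = f(x).
F(2) = -2*exp(-3)/3; F(0) = -2/3.
Integral = F(2) - F(0) = 2/3 - 2*exp(-3)/3.

Antiderivative: F(x) = -2*exp(-3*x/2)/3; value = 2/3 - 2*exp(-3)/3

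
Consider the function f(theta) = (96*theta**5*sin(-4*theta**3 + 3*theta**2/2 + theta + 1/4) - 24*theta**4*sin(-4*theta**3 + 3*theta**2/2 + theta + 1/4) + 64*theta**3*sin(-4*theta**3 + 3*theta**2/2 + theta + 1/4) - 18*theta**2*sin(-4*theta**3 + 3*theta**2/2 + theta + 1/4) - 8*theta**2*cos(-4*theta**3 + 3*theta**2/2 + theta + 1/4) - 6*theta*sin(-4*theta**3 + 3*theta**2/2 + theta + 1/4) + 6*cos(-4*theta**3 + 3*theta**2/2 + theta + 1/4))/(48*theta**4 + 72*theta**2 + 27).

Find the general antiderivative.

F(theta) = 2*theta*cos(-4*theta**3 + 3*theta**2/2 + theta + 1/4)/(3*(4*theta**2 + 3)) + C

A candidate is checked by its d/dtheta: the result must match f(theta).
Check: d/dtheta[2*theta*cos(-4*theta**3 + 3*theta**2/2 + theta + 1/4)/(3*(4*theta**2 + 3))] = (96*theta**5*sin(-4*theta**3 + 3*theta**2/2 + theta + 1/4) - 24*theta**4*sin(-4*theta**3 + 3*theta**2/2 + theta + 1/4) + 64*theta**3*sin(-4*theta**3 + 3*theta**2/2 + theta + 1/4) - 18*theta**2*sin(-4*theta**3 + 3*theta**2/2 + theta + 1/4) - 8*theta**2*cos(-4*theta**3 + 3*theta**2/2 + theta + 1/4) - 6*theta*sin(-4*theta**3 + 3*theta**2/2 + theta + 1/4) + 6*cos(-4*theta**3 + 3*theta**2/2 + theta + 1/4))/(48*theta**4 + 72*theta**2 + 27) = f(theta).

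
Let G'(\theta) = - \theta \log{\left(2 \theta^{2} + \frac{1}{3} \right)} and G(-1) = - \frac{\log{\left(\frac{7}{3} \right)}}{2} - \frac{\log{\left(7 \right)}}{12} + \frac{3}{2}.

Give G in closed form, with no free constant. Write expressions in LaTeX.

Check a candidate G(\theta) by differentiating: d/d\theta[G] must match the given G'(\theta).
A general antiderivative is - \frac{\theta^{2} \log{\left(2 \theta^{2} + \frac{1}{3} \right)}}{2} + \frac{\theta^{2}}{2} - \frac{\log{\left(6 \theta^{2} + 1 \right)}}{12} + C.
The condition gives C = - \frac{\log{\left(\frac{7}{3} \right)}}{2} - \frac{\log{\left(7 \right)}}{12} + \frac{3}{2} - (- \frac{\log{\left(\frac{7}{3} \right)}}{2} - \frac{\log{\left(7 \right)}}{12} + \frac{1}{2}) = 1.
So G(\theta) = - \frac{\theta^{2} \log{\left(2 \theta^{2} + \frac{1}{3} \right)}}{2} + \frac{\theta^{2}}{2} - \frac{\log{\left(6 \theta^{2} + 1 \right)}}{12} + 1.
Check: d/d\theta[- \frac{\theta^{2} \log{\left(2 \theta^{2} + \frac{1}{3} \right)}}{2} + \frac{\theta^{2}}{2} - \frac{\log{\left(6 \theta^{2} + 1 \right)}}{12} + 1] = - \theta \log{\left(2 \theta^{2} + \frac{1}{3} \right)} = G'(\theta).

G(\theta) = - \frac{\theta^{2} \log{\left(2 \theta^{2} + \frac{1}{3} \right)}}{2} + \frac{\theta^{2}}{2} - \frac{\log{\left(6 \theta^{2} + 1 \right)}}{12} + 1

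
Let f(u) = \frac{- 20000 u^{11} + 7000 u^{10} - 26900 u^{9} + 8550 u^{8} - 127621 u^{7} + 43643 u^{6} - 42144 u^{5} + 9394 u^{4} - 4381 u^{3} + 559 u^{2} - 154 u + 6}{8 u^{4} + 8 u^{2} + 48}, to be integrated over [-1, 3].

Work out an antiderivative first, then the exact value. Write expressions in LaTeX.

For F(u) to be correct the identity F'(u) - f(u) = 0 must hold.
F(u) = - \frac{\left(- 5 u^{2} + \frac{u}{2} - \frac{1}{2}\right)^{4}}{2} - \log{\left(u^{4} + u^{2} + 6 \right)} is an antiderivative of f.
Check: d/du[- \frac{\left(- 5 u^{2} + \frac{u}{2} - \frac{1}{2}\right)^{4}}{2} - \log{\left(u^{4} + u^{2} + 6 \right)}] = \frac{- 20000 u^{11} + 7000 u^{10} - 26900 u^{9} + 8550 u^{8} - 127621 u^{7} + 43643 u^{6} - 42144 u^{5} + 9394 u^{4} - 4381 u^{3} + 559 u^{2} - 154 u + 6}{8 u^{4} + 8 u^{2} + 48} = f(u).
F(3) = -1874048 - \log{\left(96 \right)}; F(-1) = -648 - \log{\left(8 \right)}.
Integral = F(3) - F(-1) = -1873400 - \log{\left(96 \right)} + \log{\left(8 \right)}.

Antiderivative: F(u) = - \frac{\left(- 5 u^{2} + \frac{u}{2} - \frac{1}{2}\right)^{4}}{2} - \log{\left(u^{4} + u^{2} + 6 \right)}; value = -1873400 - \log{\left(96 \right)} + \log{\left(8 \right)}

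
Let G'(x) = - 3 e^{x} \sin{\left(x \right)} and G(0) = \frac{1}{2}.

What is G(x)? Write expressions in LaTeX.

A candidate passes only if d/dx[G] lands on the given G'(x) exactly.
A general antiderivative is - \frac{3 e^{x} \sin{\left(x \right)}}{2} + \frac{3 e^{x} \cos{\left(x \right)}}{2} + C.
The condition gives C = \frac{1}{2} - (\frac{3}{2}) = -1.
So G(x) = - \frac{3 e^{x} \sin{\left(x \right)}}{2} + \frac{3 e^{x} \cos{\left(x \right)}}{2} - 1.
Check: d/dx[- \frac{3 e^{x} \sin{\left(x \right)}}{2} + \frac{3 e^{x} \cos{\left(x \right)}}{2} - 1] = - 3 e^{x} \sin{\left(x \right)} = G'(x).

G(x) = - \frac{3 e^{x} \sin{\left(x \right)}}{2} + \frac{3 e^{x} \cos{\left(x \right)}}{2} - 1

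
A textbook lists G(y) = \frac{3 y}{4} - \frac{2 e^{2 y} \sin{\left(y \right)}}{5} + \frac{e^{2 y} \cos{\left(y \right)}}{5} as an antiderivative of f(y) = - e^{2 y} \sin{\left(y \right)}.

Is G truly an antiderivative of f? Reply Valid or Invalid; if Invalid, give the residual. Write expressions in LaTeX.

d/dy[G] = - e^{2 y} \sin{\left(y \right)} + \frac{3}{4}
d/dy[G] - f(y) = \frac{3}{4} != 0.

Invalid: d/dy[G] - f = \frac{3}{4}, which is not 0.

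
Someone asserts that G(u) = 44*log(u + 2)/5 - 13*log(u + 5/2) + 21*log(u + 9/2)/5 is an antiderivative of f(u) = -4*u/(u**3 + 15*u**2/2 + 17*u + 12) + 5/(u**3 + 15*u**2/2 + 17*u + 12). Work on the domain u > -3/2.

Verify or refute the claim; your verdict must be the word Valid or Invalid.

d/du[G] = (12 - 16*u)/(4*u**3 + 36*u**2 + 101*u + 90)
d/du[G] - f(u) = (32*u**2 + 20*u - 306)/(8*u**5 + 116*u**4 + 646*u**3 + 1723*u**2 + 2202*u + 1080) != 0.

Invalid: d/du[G] - f = (32*u**2 + 20*u - 306)/(8*u**5 + 116*u**4 + 646*u**3 + 1723*u**2 + 2202*u + 1080), which is not 0.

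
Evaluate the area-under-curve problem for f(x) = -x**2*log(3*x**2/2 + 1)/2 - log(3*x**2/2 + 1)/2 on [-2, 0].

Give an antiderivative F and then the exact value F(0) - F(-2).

Antiderivative: F(x) = -x**3*log(3*x**2/2 + 1)/6 + x**3/9 - x*log(3*x**2/2 + 1)/2 + 7*x/9 - 7*sqrt(6)*atan(sqrt(6)*x/2)/27; value = -7*log(7)/3 - 7*sqrt(6)*atan(sqrt(6))/27 + 22/9

Integrate term by term and add the pieces.
F(x) = -x**3*log(3*x**2/2 + 1)/6 + x**3/9 - x*log(3*x**2/2 + 1)/2 + 7*x/9 - 7*sqrt(6)*atan(sqrt(6)*x/2)/27 is an antiderivative of f.
Check: d/dx[-x**3*log(3*x**2/2 + 1)/6 + x**3/9 - x*log(3*x**2/2 + 1)/2 + 7*x/9 - 7*sqrt(6)*atan(sqrt(6)*x/2)/27] = -x**2*log(3*x**2/2 + 1)/2 - log(3*x**2/2 + 1)/2 = f(x).
F(0) = 0; F(-2) = -22/9 + 7*sqrt(6)*atan(sqrt(6))/27 + 7*log(7)/3.
Integral = F(0) - F(-2) = -7*log(7)/3 - 7*sqrt(6)*atan(sqrt(6))/27 + 22/9.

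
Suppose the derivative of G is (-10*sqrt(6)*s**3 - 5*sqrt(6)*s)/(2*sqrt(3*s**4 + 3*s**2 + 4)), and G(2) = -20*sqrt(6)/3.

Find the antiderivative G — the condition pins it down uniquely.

The substitution u = s**4/2 + s**2/2 + 2/3 works: G'(s) is exactly (dG/du)*(du/ds) for that inner function.
A general antiderivative is -5*sqrt(s**4/2 + s**2/2 + 2/3) + C.
The condition gives C = -20*sqrt(6)/3 - (-20*sqrt(6)/3) = 0.
So G(s) = -5*sqrt(s**4/2 + s**2/2 + 2/3).
Check: d/ds[-5*sqrt(s**4/2 + s**2/2 + 2/3)] = (-10*sqrt(6)*s**3 - 5*sqrt(6)*s)/(2*sqrt(3*s**4 + 3*s**2 + 4)) = G'(s).

G(s) = -5*sqrt(s**4/2 + s**2/2 + 2/3)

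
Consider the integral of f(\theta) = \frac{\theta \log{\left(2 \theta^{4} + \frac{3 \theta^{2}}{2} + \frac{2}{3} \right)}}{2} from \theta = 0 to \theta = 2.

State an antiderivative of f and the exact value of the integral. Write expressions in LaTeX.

A first test for any F(\theta): its \theta-derivative must equal f(\theta) identically.
F(\theta) = \frac{\theta^{2} \log{\left(2 \theta^{4} + \frac{3 \theta^{2}}{2} + \frac{2}{3} \right)}}{4} - \frac{\theta^{2}}{2} + \frac{3 \log{\left(\theta^{4} + \frac{3 \theta^{2}}{4} + \frac{1}{3} \right)}}{32} + \frac{\sqrt{111} \operatorname{atan}{\left(\frac{8 \sqrt{111} \theta^{2}}{37} + \frac{3 \sqrt{111}}{37} \right)}}{48} is an antiderivative of f.
Check: d/d\theta[\frac{\theta^{2} \log{\left(2 \theta^{4} + \frac{3 \theta^{2}}{2} + \frac{2}{3} \right)}}{4} - \frac{\theta^{2}}{2} + \frac{3 \log{\left(\theta^{4} + \frac{3 \theta^{2}}{4} + \frac{1}{3} \right)}}{32} + \frac{\sqrt{111} \operatorname{atan}{\left(\frac{8 \sqrt{111} \theta^{2}}{37} + \frac{3 \sqrt{111}}{37} \right)}}{48}] = \frac{\theta \log{\left(2 \theta^{4} + \frac{3 \theta^{2}}{2} + \frac{2}{3} \right)}}{2} = f(\theta).
F(2) = -2 + \frac{3 \log{\left(\frac{58}{3} \right)}}{32} + \frac{\sqrt{111} \operatorname{atan}{\left(\frac{35 \sqrt{111}}{37} \right)}}{48} + \log{\left(\frac{116}{3} \right)}; F(0) = - \frac{3 \log{\left(3 \right)}}{32} + \frac{\sqrt{111} \operatorname{atan}{\left(\frac{3 \sqrt{111}}{37} \right)}}{48}.
Integral = F(2) - F(0) = -2 - \frac{\sqrt{111} \operatorname{atan}{\left(\frac{3 \sqrt{111}}{37} \right)}}{48} + \frac{3 \log{\left(3 \right)}}{32} + \frac{3 \log{\left(\frac{58}{3} \right)}}{32} + \frac{\sqrt{111} \operatorname{atan}{\left(\frac{35 \sqrt{111}}{37} \right)}}{48} + \log{\left(\frac{116}{3} \right)}.

Antiderivative: F(\theta) = \frac{\theta^{2} \log{\left(2 \theta^{4} + \frac{3 \theta^{2}}{2} + \frac{2}{3} \right)}}{4} - \frac{\theta^{2}}{2} + \frac{3 \log{\left(\theta^{4} + \frac{3 \theta^{2}}{4} + \frac{1}{3} \right)}}{32} + \frac{\sqrt{111} \operatorname{atan}{\left(\frac{8 \sqrt{111} \theta^{2}}{37} + \frac{3 \sqrt{111}}{37} \right)}}{48}; value = -2 - \frac{\sqrt{111} \operatorname{atan}{\left(\frac{3 \sqrt{111}}{37} \right)}}{48} + \frac{3 \log{\left(3 \right)}}{32} + \frac{3 \log{\left(\frac{58}{3} \right)}}{32} + \frac{\sqrt{111} \operatorname{atan}{\left(\frac{35 \sqrt{111}}{37} \right)}}{48} + \log{\left(\frac{116}{3} \right)}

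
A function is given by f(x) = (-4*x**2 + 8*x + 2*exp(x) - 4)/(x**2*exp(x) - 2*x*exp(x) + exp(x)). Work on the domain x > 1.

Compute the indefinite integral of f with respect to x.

Any candidate F(x) must reproduce f(x) exactly when differentiated.
Check: d/dx[2*(2*x - exp(x) - 2)*exp(-x)/(x - 1)] = (-4*x**2 + 8*x + 2*exp(x) - 4)/(x**2*exp(x) - 2*x*exp(x) + exp(x)) = f(x).

F(x) = 2*(2*x - exp(x) - 2)*exp(-x)/(x - 1) + C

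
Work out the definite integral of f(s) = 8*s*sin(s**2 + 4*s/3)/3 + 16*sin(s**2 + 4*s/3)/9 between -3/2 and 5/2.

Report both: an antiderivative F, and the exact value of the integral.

Antiderivative: F(s) = -4*cos(s**2 + 4*s/3)/3; value = 4*cos(1/4)/3 - 4*cos(115/12)/3

The substitution u = s**2 + 4*s/3 works: f is exactly (dF/du)*(du/ds) for that inner function.
F(s) = -4*cos(s**2 + 4*s/3)/3 is an antiderivative of f.
Check: d/ds[-4*cos(s**2 + 4*s/3)/3] = 8*s*sin(s**2 + 4*s/3)/3 + 16*sin(s**2 + 4*s/3)/9 = f(s).
F(5/2) = -4*cos(115/12)/3; F(-3/2) = -4*cos(1/4)/3.
Integral = F(5/2) - F(-3/2) = 4*cos(1/4)/3 - 4*cos(115/12)/3.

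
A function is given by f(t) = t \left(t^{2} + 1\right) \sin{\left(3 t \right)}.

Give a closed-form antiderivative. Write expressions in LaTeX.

An antiderivative is F(t) = - \frac{9 t^{3} \cos{\left(3 t \right)} - 9 t^{2} \sin{\left(3 t \right)} + 3 t \cos{\left(3 t \right)} - \sin{\left(3 t \right)}}{27}.

Whatever form F(t) takes, F'(t) = f(t) is non-negotiable.
Check: d/dt[- \frac{9 t^{3} \cos{\left(3 t \right)} - 9 t^{2} \sin{\left(3 t \right)} + 3 t \cos{\left(3 t \right)} - \sin{\left(3 t \right)}}{27}] = t^{3} \sin{\left(3 t \right)} + t \sin{\left(3 t \right)}, which equals f(t).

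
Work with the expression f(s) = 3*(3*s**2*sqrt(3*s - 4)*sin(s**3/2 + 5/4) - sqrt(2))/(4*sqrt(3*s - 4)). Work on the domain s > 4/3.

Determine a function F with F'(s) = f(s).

Any candidate F(s) must reproduce f(s) exactly when differentiated.
Check: d/ds[sqrt(2)*(-2*sqrt(3*s - 4) - 3*sqrt(2)*cos(s**3/2 + 5/4))/4] = (9*s**2*sqrt(3*s - 4)*sin(s**3/2 + 5/4) - 3*sqrt(2))/(4*sqrt(3*s - 4)), which equals f(s).

An antiderivative is F(s) = sqrt(2)*(-2*sqrt(3*s - 4) - 3*sqrt(2)*cos(s**3/2 + 5/4))/4.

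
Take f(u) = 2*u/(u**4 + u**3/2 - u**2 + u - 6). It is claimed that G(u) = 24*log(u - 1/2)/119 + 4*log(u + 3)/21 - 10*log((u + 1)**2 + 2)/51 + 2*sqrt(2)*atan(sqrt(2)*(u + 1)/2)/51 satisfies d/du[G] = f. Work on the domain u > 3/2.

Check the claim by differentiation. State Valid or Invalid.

Invalid: d/du[G] - f = (-24*u**4 - 56*u**3 - 36*u**2 - 4*u - 48)/(4*u**8 + 20*u**7 + 31*u**6 + 17*u**5 - 41*u**4 - 109*u**3 - 120*u**2 - 126*u + 108), which is not 0.

d/du[G] = (4*u + 4)/(2*u**4 + 9*u**3 + 13*u**2 + 9*u - 9)
d/du[G] - f(u) = (-24*u**4 - 56*u**3 - 36*u**2 - 4*u - 48)/(4*u**8 + 20*u**7 + 31*u**6 + 17*u**5 - 41*u**4 - 109*u**3 - 120*u**2 - 126*u + 108) != 0.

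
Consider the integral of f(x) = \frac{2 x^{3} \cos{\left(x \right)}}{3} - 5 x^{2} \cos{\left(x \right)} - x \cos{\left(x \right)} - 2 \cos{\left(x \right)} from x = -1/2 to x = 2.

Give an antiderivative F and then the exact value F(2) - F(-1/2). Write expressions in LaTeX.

The integrand splits into summands that can be handled one at a time.
F(x) = \frac{2 x^{3} \sin{\left(x \right)}}{3} - 5 x^{2} \sin{\left(x \right)} + 2 x^{2} \cos{\left(x \right)} - 5 x \sin{\left(x \right)} - 10 x \cos{\left(x \right)} + 8 \sin{\left(x \right)} - 5 \cos{\left(x \right)} is an antiderivative of f.
Check: d/dx[\frac{2 x^{3} \sin{\left(x \right)}}{3} - 5 x^{2} \sin{\left(x \right)} + 2 x^{2} \cos{\left(x \right)} - 5 x \sin{\left(x \right)} - 10 x \cos{\left(x \right)} + 8 \sin{\left(x \right)} - 5 \cos{\left(x \right)}] = \frac{2 x^{3} \cos{\left(x \right)}}{3} - 5 x^{2} \cos{\left(x \right)} - x \cos{\left(x \right)} - 2 \cos{\left(x \right)} = f(x).
F(2) = - \frac{50 \sin{\left(2 \right)}}{3} - 17 \cos{\left(2 \right)}; F(-1/2) = - \frac{55 \sin{\left(\frac{1}{2} \right)}}{6} + \frac{\cos{\left(\frac{1}{2} \right)}}{2}.
Integral = F(2) - F(-1/2) = - \frac{50 \sin{\left(2 \right)}}{3} - \frac{\cos{\left(\frac{1}{2} \right)}}{2} + \frac{55 \sin{\left(\frac{1}{2} \right)}}{6} - 17 \cos{\left(2 \right)}.

Antiderivative: F(x) = \frac{2 x^{3} \sin{\left(x \right)}}{3} - 5 x^{2} \sin{\left(x \right)} + 2 x^{2} \cos{\left(x \right)} - 5 x \sin{\left(x \right)} - 10 x \cos{\left(x \right)} + 8 \sin{\left(x \right)} - 5 \cos{\left(x \right)}; value = - \frac{50 \sin{\left(2 \right)}}{3} - \frac{\cos{\left(\frac{1}{2} \right)}}{2} + \frac{55 \sin{\left(\frac{1}{2} \right)}}{6} - 17 \cos{\left(2 \right)}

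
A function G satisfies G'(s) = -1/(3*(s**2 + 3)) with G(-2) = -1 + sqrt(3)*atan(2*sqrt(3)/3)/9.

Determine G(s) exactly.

Since d/ds undoes antidifferentiation here, G(s) must give back the stated G'(s).
A general antiderivative is -sqrt(3)*atan(sqrt(3)*s/3)/9 + C.
The condition gives C = -1 + sqrt(3)*atan(2*sqrt(3)/3)/9 - (sqrt(3)*atan(2*sqrt(3)/3)/9) = -1.
So G(s) = -sqrt(3)*atan(sqrt(3)*s/3)/9 - 1.
Check: d/ds[-sqrt(3)*atan(sqrt(3)*s/3)/9 - 1] = -1/(3*s**2 + 9), which equals G'(s).

G(s) = -sqrt(3)*atan(sqrt(3)*s/3)/9 - 1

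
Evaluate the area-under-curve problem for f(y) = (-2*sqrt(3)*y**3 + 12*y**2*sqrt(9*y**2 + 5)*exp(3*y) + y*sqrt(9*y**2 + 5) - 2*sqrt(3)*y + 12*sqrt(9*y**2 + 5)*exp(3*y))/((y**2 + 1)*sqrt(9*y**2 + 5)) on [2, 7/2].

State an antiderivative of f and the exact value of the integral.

Antiderivative: F(y) = (-4*sqrt(3)*sqrt(9*y**2 + 5) + 72*exp(3*y) + 9*log(3*y**2/2 + 3/2))/18; value = -4*exp(6) - sqrt(1383)/9 - log(15/2)/2 + log(159/8)/2 + 2*sqrt(123)/9 + 4*exp(21/2)

Differentiate the proposed F(y) back; it has to land on f(y) exactly.
F(y) = (-4*sqrt(3)*sqrt(9*y**2 + 5) + 72*exp(3*y) + 9*log(3*y**2/2 + 3/2))/18 is an antiderivative of f.
Check: d/dy[(-4*sqrt(3)*sqrt(9*y**2 + 5) + 72*exp(3*y) + 9*log(3*y**2/2 + 3/2))/18] = (-2*sqrt(3)*y**3 + 12*y**2*sqrt(9*y**2 + 5)*exp(3*y) + y*sqrt(9*y**2 + 5) - 2*sqrt(3)*y + 12*sqrt(9*y**2 + 5)*exp(3*y))/(y**2*sqrt(9*y**2 + 5) + sqrt(9*y**2 + 5)), which equals f(y).
F(7/2) = -sqrt(1383)/9 + log(159/8)/2 + 4*exp(21/2); F(2) = -2*sqrt(123)/9 + log(15/2)/2 + 4*exp(6).
Integral = F(7/2) - F(2) = -4*exp(6) - sqrt(1383)/9 - log(15/2)/2 + log(159/8)/2 + 2*sqrt(123)/9 + 4*exp(21/2).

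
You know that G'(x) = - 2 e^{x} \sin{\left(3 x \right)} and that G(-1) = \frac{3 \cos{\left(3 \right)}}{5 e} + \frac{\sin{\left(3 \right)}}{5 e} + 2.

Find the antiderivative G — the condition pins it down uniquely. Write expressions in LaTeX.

G(x) = \frac{- e^{x} \sin{\left(3 x \right)} + 3 e^{x} \cos{\left(3 x \right)} + 10}{5}

A candidate passes only if d/dx[G] lands on the given G'(x) exactly.
A general antiderivative is - \frac{e^{x} \sin{\left(3 x \right)}}{5} + \frac{3 e^{x} \cos{\left(3 x \right)}}{5} + C.
The condition gives C = \frac{3 \cos{\left(3 \right)}}{5 e} + \frac{\sin{\left(3 \right)}}{5 e} + 2 - (\frac{3 \cos{\left(3 \right)}}{5 e} + \frac{\sin{\left(3 \right)}}{5 e}) = 2.
So G(x) = \frac{- e^{x} \sin{\left(3 x \right)} + 3 e^{x} \cos{\left(3 x \right)} + 10}{5}.
Check: d/dx[\frac{- e^{x} \sin{\left(3 x \right)} + 3 e^{x} \cos{\left(3 x \right)} + 10}{5}] = - 2 e^{x} \sin{\left(3 x \right)} = G'(x).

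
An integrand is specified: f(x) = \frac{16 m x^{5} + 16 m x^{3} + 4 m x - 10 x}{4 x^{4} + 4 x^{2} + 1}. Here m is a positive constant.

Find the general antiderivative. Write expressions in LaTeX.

F(x) = \frac{4 m x^{2} \left(2 x^{2} + 1\right) + 5}{2 \left(2 x^{2} + 1\right)} + C

Differentiate the proposed F(x) back; it has to land on f(x) exactly.
Check: d/dx[\frac{4 m x^{2} \left(2 x^{2} + 1\right) + 5}{2 \left(2 x^{2} + 1\right)}] = \frac{16 m x^{5} + 16 m x^{3} + 4 m x - 10 x}{4 x^{4} + 4 x^{2} + 1} = f(x).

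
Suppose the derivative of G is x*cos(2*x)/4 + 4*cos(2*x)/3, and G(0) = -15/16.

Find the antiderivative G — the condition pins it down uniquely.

G(x) = x*sin(2*x)/8 + 2*sin(2*x)/3 + cos(2*x)/16 - 1

Integrate term by term and add the pieces.
A general antiderivative is x*sin(2*x)/8 + 2*sin(2*x)/3 + cos(2*x)/16 + C.
The condition gives C = -15/16 - (1/16) = -1.
So G(x) = x*sin(2*x)/8 + 2*sin(2*x)/3 + cos(2*x)/16 - 1.
Check: d/dx[x*sin(2*x)/8 + 2*sin(2*x)/3 + cos(2*x)/16 - 1] = x*cos(2*x)/4 + 4*cos(2*x)/3 = G'(x).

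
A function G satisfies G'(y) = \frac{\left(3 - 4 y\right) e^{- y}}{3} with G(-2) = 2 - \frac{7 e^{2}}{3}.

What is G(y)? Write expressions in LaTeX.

G'(y) has the shape u'v + uv' for u = \frac{4 y}{3} + \frac{1}{3} and v = e^{- y} — it is the derivative of the product u*v.
A general antiderivative is \frac{\left(4 y + 1\right) e^{- y}}{3} + C.
The condition gives C = 2 - \frac{7 e^{2}}{3} - (- \frac{7 e^{2}}{3}) = 2.
So G(y) = \frac{\left(4 y + 6 e^{y} + 1\right) e^{- y}}{3}.
Check: d/dy[\frac{\left(4 y + 6 e^{y} + 1\right) e^{- y}}{3}] = \frac{\left(3 - 4 y\right) e^{- y}}{3} = G'(y).

G(y) = \frac{\left(4 y + 6 e^{y} + 1\right) e^{- y}}{3}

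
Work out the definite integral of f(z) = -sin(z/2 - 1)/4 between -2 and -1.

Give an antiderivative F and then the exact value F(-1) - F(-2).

Check any antiderivative F(z) by computing F'(z) and comparing it with f(z).
F(z) = cos(z/2 - 1)/2 is an antiderivative of f.
Check: d/dz[cos(z/2 - 1)/2] = -sin(z/2 - 1)/4 = f(z).
F(-1) = cos(3/2)/2; F(-2) = cos(2)/2.
Integral = F(-1) - F(-2) = cos(3/2)/2 - cos(2)/2.

Antiderivative: F(z) = cos(z/2 - 1)/2; value = cos(3/2)/2 - cos(2)/2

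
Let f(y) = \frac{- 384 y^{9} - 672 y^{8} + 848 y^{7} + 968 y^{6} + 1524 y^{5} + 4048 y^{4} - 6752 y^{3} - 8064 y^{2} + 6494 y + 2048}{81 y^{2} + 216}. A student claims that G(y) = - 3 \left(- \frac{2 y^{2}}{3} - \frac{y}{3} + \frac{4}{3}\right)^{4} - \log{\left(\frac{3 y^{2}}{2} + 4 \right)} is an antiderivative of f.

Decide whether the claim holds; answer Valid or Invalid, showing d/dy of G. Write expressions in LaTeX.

Valid. The derivative of G reproduces f.

d/dy[G] = \frac{- 384 y^{9} - 672 y^{8} + 848 y^{7} + 968 y^{6} + 1524 y^{5} + 4048 y^{4} - 6752 y^{3} - 8064 y^{2} + 6494 y + 2048}{81 y^{2} + 216}
This equals f(y) exactly, so the claim holds.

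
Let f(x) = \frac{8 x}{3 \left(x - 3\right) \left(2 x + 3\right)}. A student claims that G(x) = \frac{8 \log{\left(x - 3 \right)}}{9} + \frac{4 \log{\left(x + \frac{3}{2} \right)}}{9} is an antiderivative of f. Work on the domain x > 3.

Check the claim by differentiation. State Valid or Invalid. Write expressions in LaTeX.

d/dx[G] = \frac{8 x}{6 x^{2} - 9 x - 27}
This equals f(x) exactly, so the claim holds.

Valid: G'(x) = f(x).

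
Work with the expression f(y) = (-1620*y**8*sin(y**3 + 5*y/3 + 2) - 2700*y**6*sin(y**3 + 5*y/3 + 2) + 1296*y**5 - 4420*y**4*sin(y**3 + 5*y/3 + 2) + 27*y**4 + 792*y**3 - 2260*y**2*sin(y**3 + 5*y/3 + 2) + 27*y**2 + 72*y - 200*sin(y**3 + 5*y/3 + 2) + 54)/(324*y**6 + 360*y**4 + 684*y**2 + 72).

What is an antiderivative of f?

An antiderivative is F(y) = log(y**4 + y**2 + 2) + 5*cos(y**3 + 5*y/3 + 2)/3 + atan(3*y)/4.

Check any antiderivative F(y) by computing F'(y) and comparing it with f(y).
Check: d/dy[log(y**4 + y**2 + 2) + 5*cos(y**3 + 5*y/3 + 2)/3 + atan(3*y)/4] = (-1620*y**8*sin(y**3 + 5*y/3 + 2) - 2700*y**6*sin(y**3 + 5*y/3 + 2) + 1296*y**5 - 4420*y**4*sin(y**3 + 5*y/3 + 2) + 27*y**4 + 792*y**3 - 2260*y**2*sin(y**3 + 5*y/3 + 2) + 27*y**2 + 72*y - 200*sin(y**3 + 5*y/3 + 2) + 54)/(324*y**6 + 360*y**4 + 684*y**2 + 72) = f(y).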